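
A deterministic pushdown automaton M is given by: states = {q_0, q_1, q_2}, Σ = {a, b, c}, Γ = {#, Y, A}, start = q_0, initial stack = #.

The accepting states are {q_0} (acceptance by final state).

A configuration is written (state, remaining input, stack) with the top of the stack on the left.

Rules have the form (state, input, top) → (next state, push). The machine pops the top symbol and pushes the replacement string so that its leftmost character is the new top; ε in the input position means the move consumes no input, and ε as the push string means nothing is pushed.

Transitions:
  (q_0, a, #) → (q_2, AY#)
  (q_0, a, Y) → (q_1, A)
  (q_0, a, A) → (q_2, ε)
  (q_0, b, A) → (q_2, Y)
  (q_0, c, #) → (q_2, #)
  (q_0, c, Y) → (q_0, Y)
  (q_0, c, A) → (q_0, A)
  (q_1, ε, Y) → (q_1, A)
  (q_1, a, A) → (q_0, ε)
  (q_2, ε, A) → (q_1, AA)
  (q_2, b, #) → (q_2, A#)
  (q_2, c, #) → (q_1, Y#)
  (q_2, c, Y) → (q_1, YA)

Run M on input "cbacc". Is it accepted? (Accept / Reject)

(q_0, cbacc, #)
  read c, top #: go to q_2, push # → (q_2, bacc, #)
  read b, top #: go to q_2, push A# → (q_2, acc, A#)
  ε-move, top A: go to q_1, push AA → (q_1, acc, AA#)
  read a, top A: go to q_0, push ε → (q_0, cc, A#)
  read c, top A: go to q_0, push A → (q_0, c, A#)
  read c, top A: go to q_0, push A → (q_0, ε, A#)
All input consumed; state q_0 ∈ F.

Accept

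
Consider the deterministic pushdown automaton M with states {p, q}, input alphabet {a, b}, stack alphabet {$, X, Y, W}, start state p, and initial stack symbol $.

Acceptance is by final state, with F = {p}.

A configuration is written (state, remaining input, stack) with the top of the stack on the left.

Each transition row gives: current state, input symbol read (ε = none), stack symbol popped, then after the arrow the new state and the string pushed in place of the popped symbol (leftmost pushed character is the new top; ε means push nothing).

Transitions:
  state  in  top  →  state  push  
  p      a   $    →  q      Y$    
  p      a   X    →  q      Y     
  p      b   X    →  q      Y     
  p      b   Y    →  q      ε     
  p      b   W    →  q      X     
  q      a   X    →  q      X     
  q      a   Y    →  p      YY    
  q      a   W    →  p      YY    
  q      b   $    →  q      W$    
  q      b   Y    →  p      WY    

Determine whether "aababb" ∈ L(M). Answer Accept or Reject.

(p, aababb, $) ⊢ (q, ababb, Y$) ⊢ (p, babb, YY$) ⊢ (q, abb, Y$) ⊢ (p, bb, YY$) ⊢ (q, b, Y$) ⊢ (p, ε, WY$)
All input consumed; state p ∈ F.

Accept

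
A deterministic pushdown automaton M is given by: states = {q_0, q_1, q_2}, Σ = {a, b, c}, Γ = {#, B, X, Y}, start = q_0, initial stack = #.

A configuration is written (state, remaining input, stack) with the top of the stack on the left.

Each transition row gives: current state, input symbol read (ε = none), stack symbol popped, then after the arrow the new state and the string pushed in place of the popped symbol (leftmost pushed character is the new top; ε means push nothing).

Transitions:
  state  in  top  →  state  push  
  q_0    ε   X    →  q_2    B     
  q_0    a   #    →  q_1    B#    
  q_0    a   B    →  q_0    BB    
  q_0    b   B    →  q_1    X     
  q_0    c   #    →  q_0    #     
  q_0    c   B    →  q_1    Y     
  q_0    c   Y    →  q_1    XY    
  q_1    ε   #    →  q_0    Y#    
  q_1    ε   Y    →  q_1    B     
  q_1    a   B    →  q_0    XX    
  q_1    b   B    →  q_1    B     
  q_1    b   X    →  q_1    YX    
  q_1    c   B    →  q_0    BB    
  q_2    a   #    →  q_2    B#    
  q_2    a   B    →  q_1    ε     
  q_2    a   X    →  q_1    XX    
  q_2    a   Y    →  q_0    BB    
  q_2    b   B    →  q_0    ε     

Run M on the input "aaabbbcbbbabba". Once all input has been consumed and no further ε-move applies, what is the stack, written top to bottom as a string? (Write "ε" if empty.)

BX#

(q_0, aaabbbcbbbabba, #) ⊢ (q_1, aabbbcbbbabba, B#) ⊢ (q_0, abbbcbbbabba, XX#) ⊢ (q_2, abbbcbbbabba, BX#) ⊢ (q_1, bbbcbbbabba, X#) ⊢ (q_1, bbcbbbabba, YX#) ⊢ (q_1, bbcbbbabba, BX#) ⊢ (q_1, bcbbbabba, BX#) ⊢ (q_1, cbbbabba, BX#) ⊢ (q_0, bbbabba, BBX#) ⊢ (q_1, bbabba, XBX#) ⊢ (q_1, babba, YXBX#) ⊢ (q_1, babba, BXBX#) ⊢ (q_1, abba, BXBX#) ⊢ (q_0, bba, XXXBX#) ⊢ (q_2, bba, BXXBX#) ⊢ (q_0, ba, XXBX#) ⊢ (q_2, ba, BXBX#) ⊢ (q_0, a, XBX#) ⊢ (q_2, a, BBX#) ⊢ (q_1, ε, BX#)
All input consumed in state q_1 with stack BX#.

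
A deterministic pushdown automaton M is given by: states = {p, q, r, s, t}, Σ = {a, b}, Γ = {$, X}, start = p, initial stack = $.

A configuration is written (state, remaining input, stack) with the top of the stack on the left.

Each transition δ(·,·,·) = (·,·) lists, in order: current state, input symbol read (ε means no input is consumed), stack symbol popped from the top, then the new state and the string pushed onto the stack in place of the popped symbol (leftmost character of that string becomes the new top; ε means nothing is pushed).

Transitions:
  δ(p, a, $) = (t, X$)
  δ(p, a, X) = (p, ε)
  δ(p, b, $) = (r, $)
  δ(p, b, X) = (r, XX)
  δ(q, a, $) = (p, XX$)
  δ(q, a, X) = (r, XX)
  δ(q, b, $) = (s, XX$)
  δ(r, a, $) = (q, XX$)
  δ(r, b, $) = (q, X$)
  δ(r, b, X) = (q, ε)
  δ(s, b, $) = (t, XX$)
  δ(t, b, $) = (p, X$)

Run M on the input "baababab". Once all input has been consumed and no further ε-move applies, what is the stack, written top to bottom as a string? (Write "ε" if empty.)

(p, baababab, $) ⊢ (r, aababab, $) ⊢ (q, ababab, XX$) ⊢ (r, babab, XXX$) ⊢ (q, abab, XX$) ⊢ (r, bab, XXX$) ⊢ (q, ab, XX$) ⊢ (r, b, XXX$) ⊢ (q, ε, XX$)
All input consumed in state q with stack XX$.

XX$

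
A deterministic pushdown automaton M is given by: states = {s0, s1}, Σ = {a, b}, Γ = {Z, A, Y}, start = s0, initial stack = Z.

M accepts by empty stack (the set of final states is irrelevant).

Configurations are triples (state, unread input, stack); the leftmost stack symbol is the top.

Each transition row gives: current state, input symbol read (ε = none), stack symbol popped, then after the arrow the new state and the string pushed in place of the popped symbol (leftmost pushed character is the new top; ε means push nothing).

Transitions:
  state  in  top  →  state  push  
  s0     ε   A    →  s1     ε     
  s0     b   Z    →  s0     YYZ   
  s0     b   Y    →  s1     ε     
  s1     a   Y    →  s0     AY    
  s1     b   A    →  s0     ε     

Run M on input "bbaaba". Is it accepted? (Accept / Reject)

Reject

(s0, bbaaba, Z)
  read b, top Z: go to s0, push YYZ → (s0, baaba, YYZ)
  read b, top Y: go to s1, push ε → (s1, aaba, YZ)
  read a, top Y: go to s0, push AY → (s0, aba, AYZ)
  ε-move, top A: go to s1, push ε → (s1, aba, YZ)
  read a, top Y: go to s0, push AY → (s0, ba, AYZ)
  ε-move, top A: go to s1, push ε → (s1, ba, YZ)
No transition applies at (s1, ba, YZ); input not fully consumed.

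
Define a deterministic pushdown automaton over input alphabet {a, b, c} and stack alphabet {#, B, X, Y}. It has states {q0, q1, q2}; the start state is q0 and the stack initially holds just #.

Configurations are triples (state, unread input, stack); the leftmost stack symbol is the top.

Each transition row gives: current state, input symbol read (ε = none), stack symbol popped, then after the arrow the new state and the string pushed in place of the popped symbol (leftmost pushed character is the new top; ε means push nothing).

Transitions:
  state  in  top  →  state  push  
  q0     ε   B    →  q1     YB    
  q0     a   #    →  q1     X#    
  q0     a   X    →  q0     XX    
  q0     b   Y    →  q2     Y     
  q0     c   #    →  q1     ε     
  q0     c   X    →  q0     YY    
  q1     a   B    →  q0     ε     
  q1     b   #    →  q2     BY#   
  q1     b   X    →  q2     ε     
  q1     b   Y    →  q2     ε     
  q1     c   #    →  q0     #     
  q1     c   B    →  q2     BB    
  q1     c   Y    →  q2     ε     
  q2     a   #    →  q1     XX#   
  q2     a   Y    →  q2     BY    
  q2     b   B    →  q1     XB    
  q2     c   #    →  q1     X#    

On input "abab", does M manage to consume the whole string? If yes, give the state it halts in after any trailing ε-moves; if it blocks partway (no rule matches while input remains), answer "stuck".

q2

(q0, abab, #)
  read a, top #: go to q1, push X# → (q1, bab, X#)
  read b, top X: go to q2, push ε → (q2, ab, #)
  read a, top #: go to q1, push XX# → (q1, b, XX#)
  read b, top X: go to q2, push ε → (q2, ε, X#)
All input consumed; M is in state q2.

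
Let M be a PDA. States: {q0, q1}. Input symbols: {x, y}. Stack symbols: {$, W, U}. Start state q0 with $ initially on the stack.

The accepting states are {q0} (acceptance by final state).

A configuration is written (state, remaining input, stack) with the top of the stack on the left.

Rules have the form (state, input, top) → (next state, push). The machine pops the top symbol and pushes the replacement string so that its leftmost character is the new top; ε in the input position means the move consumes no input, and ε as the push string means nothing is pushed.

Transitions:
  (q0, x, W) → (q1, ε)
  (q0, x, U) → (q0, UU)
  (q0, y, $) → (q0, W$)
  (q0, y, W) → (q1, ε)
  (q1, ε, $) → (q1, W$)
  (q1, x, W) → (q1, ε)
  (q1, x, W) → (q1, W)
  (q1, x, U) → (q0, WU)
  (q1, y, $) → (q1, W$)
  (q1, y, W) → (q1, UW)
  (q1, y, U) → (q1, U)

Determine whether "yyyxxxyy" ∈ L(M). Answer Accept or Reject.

No computation consumes all input and reaches a final state.

Reject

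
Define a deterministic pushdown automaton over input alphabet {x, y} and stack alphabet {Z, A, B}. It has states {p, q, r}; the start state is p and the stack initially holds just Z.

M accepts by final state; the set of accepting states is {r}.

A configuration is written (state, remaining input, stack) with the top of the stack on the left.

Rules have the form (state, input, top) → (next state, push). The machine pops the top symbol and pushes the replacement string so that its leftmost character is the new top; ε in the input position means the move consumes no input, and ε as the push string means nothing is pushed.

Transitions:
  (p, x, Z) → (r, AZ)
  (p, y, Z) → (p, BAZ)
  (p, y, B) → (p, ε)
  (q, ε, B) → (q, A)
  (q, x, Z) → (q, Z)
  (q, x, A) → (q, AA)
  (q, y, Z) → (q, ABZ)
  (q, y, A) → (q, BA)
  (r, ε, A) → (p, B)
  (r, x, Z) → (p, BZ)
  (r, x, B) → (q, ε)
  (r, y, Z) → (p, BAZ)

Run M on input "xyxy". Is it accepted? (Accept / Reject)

(p, xyxy, Z) ⊢ (r, yxy, AZ) ⊢ (p, yxy, BZ) ⊢ (p, xy, Z) ⊢ (r, y, AZ) ⊢ (p, y, BZ) ⊢ (p, ε, Z)
All input consumed; state p ∉ F and no further ε-move applies.

Reject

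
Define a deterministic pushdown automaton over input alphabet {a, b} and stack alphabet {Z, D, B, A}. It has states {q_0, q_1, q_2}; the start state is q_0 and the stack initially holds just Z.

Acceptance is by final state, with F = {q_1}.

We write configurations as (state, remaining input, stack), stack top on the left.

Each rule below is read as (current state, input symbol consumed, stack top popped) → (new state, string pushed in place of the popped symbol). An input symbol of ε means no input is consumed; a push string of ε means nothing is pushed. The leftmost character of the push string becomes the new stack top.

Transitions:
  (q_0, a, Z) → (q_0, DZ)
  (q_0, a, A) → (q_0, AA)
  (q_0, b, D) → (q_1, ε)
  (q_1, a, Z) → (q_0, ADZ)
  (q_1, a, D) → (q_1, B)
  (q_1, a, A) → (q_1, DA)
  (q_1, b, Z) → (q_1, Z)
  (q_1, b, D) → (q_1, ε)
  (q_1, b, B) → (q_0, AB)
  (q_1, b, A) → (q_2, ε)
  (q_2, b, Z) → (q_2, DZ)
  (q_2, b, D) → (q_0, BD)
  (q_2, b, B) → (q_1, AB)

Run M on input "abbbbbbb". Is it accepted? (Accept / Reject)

Accept

(q_0, abbbbbbb, Z)
  read a, top Z: go to q_0, push DZ → (q_0, bbbbbbb, DZ)
  read b, top D: go to q_1, push ε → (q_1, bbbbbb, Z)
  read b, top Z: go to q_1, push Z → (q_1, bbbbb, Z)
  read b, top Z: go to q_1, push Z → (q_1, bbbb, Z)
  read b, top Z: go to q_1, push Z → (q_1, bbb, Z)
  read b, top Z: go to q_1, push Z → (q_1, bb, Z)
  read b, top Z: go to q_1, push Z → (q_1, b, Z)
  read b, top Z: go to q_1, push Z → (q_1, ε, Z)
All input consumed; state q_1 ∈ F.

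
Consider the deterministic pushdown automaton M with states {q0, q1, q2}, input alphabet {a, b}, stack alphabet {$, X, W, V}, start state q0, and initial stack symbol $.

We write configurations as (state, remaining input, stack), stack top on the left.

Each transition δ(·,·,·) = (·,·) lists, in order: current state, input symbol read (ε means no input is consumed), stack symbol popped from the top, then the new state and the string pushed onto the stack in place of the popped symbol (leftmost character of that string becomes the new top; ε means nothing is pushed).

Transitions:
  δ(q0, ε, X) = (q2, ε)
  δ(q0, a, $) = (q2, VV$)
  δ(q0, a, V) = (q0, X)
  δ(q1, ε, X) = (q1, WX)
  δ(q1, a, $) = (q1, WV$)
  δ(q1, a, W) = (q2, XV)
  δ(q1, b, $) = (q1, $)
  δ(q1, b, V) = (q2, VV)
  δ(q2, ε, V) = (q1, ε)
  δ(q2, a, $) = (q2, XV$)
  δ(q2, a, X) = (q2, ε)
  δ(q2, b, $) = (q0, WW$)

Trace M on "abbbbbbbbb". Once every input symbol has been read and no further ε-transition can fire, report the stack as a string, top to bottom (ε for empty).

V$

(q0, abbbbbbbbb, $) ⊢ (q2, bbbbbbbbb, VV$) ⊢ (q1, bbbbbbbbb, V$) ⊢ (q2, bbbbbbbb, VV$) ⊢ (q1, bbbbbbbb, V$) ⊢ (q2, bbbbbbb, VV$) ⊢ (q1, bbbbbbb, V$) ⊢ (q2, bbbbbb, VV$) ⊢ (q1, bbbbbb, V$) ⊢ (q2, bbbbb, VV$) ⊢ (q1, bbbbb, V$) ⊢ (q2, bbbb, VV$) ⊢ (q1, bbbb, V$) ⊢ (q2, bbb, VV$) ⊢ (q1, bbb, V$) ⊢ (q2, bb, VV$) ⊢ (q1, bb, V$) ⊢ (q2, b, VV$) ⊢ (q1, b, V$) ⊢ (q2, ε, VV$) ⊢ (q1, ε, V$)
All input consumed in state q1 with stack V$.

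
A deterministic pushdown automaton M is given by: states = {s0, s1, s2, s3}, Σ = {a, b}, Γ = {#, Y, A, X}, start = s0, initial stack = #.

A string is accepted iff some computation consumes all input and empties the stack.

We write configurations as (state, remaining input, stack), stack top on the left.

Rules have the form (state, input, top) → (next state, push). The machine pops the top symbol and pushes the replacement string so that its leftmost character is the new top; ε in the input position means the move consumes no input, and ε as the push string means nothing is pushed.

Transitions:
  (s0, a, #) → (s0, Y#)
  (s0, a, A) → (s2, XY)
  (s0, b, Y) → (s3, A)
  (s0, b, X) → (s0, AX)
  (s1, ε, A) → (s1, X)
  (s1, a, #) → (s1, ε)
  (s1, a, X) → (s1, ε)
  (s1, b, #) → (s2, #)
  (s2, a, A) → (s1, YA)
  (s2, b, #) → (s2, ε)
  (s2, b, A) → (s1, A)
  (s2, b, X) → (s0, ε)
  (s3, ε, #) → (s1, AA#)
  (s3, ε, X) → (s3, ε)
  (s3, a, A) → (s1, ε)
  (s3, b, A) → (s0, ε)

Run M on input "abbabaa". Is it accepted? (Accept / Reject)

(s0, abbabaa, #)
  read a, top #: go to s0, push Y# → (s0, bbabaa, Y#)
  read b, top Y: go to s3, push A → (s3, babaa, A#)
  read b, top A: go to s0, push ε → (s0, abaa, #)
  read a, top #: go to s0, push Y# → (s0, baa, Y#)
  read b, top Y: go to s3, push A → (s3, aa, A#)
  read a, top A: go to s1, push ε → (s1, a, #)
  read a, top #: go to s1, push ε → (s1, ε, ε)
All input consumed and the stack is empty.

Accept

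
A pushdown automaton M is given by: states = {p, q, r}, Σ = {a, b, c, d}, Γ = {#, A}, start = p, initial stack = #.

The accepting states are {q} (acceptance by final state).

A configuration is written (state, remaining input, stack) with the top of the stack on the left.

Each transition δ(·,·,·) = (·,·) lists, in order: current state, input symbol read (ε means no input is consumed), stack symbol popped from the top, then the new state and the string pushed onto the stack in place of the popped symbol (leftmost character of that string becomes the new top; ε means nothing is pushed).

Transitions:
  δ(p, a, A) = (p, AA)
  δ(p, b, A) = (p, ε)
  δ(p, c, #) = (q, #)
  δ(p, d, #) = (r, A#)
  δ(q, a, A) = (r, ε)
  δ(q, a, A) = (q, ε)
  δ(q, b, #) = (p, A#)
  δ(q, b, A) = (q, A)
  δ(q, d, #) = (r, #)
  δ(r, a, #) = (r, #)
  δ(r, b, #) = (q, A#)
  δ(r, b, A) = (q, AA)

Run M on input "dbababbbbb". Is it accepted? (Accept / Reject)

One accepting computation: (p, dbababbbbb, #) ⊢ (r, bababbbbb, A#) ⊢ (q, ababbbbb, AA#) ⊢ (r, babbbbb, A#) ⊢ (q, abbbbb, AA#) ⊢ (r, bbbbb, A#) ⊢ (q, bbbb, AA#) ⊢ (q, bbb, AA#) ⊢ (q, bb, AA#) ⊢ (q, b, AA#) ⊢ (q, ε, AA#)
All input consumed and state q ∈ F.

Accept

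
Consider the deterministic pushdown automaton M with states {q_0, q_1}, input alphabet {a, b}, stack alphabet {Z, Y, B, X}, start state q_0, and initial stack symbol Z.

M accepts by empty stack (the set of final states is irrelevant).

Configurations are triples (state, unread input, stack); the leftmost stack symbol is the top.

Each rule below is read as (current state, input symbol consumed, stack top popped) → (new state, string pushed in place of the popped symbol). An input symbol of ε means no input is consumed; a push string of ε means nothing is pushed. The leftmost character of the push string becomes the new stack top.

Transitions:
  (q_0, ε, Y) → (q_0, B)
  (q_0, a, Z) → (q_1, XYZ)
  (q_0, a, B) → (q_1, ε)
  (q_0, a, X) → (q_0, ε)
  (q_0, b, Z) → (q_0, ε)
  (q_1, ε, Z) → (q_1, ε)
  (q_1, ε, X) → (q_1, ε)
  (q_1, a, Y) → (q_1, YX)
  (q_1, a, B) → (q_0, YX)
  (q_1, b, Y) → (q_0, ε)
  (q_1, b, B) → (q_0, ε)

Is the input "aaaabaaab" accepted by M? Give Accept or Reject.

(q_0, aaaabaaab, Z) ⊢ (q_1, aaabaaab, XYZ) ⊢ (q_1, aaabaaab, YZ) ⊢ (q_1, aabaaab, YXZ) ⊢ (q_1, abaaab, YXXZ) ⊢ (q_1, baaab, YXXXZ) ⊢ (q_0, aaab, XXXZ) ⊢ (q_0, aab, XXZ) ⊢ (q_0, ab, XZ) ⊢ (q_0, b, Z) ⊢ (q_0, ε, ε)
All input consumed and the stack is empty.

Accept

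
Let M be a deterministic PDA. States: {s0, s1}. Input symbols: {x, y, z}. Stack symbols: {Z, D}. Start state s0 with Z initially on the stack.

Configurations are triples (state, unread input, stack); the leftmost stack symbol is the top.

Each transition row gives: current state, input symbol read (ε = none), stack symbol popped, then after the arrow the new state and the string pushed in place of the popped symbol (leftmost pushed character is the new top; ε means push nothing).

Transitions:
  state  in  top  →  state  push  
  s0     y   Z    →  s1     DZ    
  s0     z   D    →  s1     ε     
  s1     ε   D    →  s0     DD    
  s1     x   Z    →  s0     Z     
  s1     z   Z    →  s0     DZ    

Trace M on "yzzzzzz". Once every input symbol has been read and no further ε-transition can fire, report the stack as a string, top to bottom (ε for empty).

(s0, yzzzzzz, Z) ⊢ (s1, zzzzzz, DZ) ⊢ (s0, zzzzzz, DDZ) ⊢ (s1, zzzzz, DZ) ⊢ (s0, zzzzz, DDZ) ⊢ (s1, zzzz, DZ) ⊢ (s0, zzzz, DDZ) ⊢ (s1, zzz, DZ) ⊢ (s0, zzz, DDZ) ⊢ (s1, zz, DZ) ⊢ (s0, zz, DDZ) ⊢ (s1, z, DZ) ⊢ (s0, z, DDZ) ⊢ (s1, ε, DZ) ⊢ (s0, ε, DDZ)
All input consumed in state s0 with stack DDZ.

DDZ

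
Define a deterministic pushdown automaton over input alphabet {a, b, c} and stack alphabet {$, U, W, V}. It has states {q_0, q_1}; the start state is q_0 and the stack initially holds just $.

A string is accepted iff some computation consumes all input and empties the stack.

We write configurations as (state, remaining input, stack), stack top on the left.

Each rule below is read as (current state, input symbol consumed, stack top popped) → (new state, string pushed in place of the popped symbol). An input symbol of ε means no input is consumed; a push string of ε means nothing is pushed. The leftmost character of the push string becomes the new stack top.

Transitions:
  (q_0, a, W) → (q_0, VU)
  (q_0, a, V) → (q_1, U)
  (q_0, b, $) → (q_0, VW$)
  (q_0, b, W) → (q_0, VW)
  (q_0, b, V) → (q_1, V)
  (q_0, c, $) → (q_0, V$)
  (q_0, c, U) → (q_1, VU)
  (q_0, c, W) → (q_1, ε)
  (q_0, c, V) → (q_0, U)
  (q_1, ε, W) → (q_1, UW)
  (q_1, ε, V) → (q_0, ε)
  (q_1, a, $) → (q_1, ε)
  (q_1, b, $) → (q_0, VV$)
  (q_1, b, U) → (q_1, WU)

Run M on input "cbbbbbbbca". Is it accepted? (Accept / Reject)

(q_0, cbbbbbbbca, $) ⊢ (q_0, bbbbbbbca, V$) ⊢ (q_1, bbbbbbca, V$) ⊢ (q_0, bbbbbbca, $) ⊢ (q_0, bbbbbca, VW$) ⊢ (q_1, bbbbca, VW$) ⊢ (q_0, bbbbca, W$) ⊢ (q_0, bbbca, VW$) ⊢ (q_1, bbca, VW$) ⊢ (q_0, bbca, W$) ⊢ (q_0, bca, VW$) ⊢ (q_1, ca, VW$) ⊢ (q_0, ca, W$) ⊢ (q_1, a, $) ⊢ (q_1, ε, ε)
All input consumed and the stack is empty.

Accept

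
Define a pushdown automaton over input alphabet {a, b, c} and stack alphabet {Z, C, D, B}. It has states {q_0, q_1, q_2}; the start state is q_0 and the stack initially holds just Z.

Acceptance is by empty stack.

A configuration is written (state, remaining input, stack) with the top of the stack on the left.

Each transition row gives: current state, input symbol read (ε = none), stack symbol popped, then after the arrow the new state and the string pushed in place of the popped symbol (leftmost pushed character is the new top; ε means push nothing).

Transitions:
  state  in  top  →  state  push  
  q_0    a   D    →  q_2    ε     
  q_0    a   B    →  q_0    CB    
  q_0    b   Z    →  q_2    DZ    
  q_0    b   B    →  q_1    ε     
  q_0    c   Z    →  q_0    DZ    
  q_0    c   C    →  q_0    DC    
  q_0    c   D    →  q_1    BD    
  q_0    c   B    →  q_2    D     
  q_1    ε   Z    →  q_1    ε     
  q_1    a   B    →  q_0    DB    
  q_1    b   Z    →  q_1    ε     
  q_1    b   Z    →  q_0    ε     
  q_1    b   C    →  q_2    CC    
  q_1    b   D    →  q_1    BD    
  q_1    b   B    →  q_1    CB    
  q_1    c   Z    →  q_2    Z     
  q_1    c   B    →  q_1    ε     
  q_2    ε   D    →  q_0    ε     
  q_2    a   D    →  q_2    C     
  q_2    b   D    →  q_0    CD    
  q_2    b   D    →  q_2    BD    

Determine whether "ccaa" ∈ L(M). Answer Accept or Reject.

No computation consumes all input and empties the stack.

Reject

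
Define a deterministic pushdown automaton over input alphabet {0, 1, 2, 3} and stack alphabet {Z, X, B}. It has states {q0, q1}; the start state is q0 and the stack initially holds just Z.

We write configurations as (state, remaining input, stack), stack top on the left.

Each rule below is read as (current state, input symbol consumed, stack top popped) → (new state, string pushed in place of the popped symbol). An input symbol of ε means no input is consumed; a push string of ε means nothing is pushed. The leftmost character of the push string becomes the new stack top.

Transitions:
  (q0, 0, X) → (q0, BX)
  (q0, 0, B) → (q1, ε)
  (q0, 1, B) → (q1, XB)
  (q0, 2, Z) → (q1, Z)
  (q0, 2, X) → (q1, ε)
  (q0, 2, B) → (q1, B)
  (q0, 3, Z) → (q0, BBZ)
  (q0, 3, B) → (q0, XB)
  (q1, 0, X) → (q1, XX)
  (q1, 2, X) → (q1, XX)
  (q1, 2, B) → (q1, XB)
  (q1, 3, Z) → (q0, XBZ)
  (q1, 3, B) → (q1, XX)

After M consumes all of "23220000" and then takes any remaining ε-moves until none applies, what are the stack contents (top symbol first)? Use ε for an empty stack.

(q0, 23220000, Z)
  read 2, top Z: go to q1, push Z → (q1, 3220000, Z)
  read 3, top Z: go to q0, push XBZ → (q0, 220000, XBZ)
  read 2, top X: go to q1, push ε → (q1, 20000, BZ)
  read 2, top B: go to q1, push XB → (q1, 0000, XBZ)
  read 0, top X: go to q1, push XX → (q1, 000, XXBZ)
  read 0, top X: go to q1, push XX → (q1, 00, XXXBZ)
  read 0, top X: go to q1, push XX → (q1, 0, XXXXBZ)
  read 0, top X: go to q1, push XX → (q1, ε, XXXXXBZ)
All input consumed in state q1 with stack XXXXXBZ.

XXXXXBZ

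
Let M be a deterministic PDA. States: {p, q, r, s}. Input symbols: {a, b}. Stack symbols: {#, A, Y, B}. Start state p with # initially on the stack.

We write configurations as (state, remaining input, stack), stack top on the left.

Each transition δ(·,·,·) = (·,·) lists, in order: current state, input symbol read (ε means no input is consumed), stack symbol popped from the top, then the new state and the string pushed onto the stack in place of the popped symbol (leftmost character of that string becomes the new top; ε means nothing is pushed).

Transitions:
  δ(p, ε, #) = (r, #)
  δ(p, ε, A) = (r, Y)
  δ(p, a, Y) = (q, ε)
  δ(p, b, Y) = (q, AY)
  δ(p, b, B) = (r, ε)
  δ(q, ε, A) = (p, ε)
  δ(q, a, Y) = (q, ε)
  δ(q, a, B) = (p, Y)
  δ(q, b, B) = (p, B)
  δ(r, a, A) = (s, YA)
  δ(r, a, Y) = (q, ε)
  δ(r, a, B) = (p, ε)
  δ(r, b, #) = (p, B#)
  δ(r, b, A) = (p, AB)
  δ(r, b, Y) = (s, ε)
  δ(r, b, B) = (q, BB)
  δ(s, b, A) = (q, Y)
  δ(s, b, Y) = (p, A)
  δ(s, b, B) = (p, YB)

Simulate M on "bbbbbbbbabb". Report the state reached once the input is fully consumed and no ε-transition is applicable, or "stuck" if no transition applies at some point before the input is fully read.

stuck

(p, bbbbbbbbabb, #)
  ε-move, top #: go to r, push # → (r, bbbbbbbbabb, #)
  read b, top #: go to p, push B# → (p, bbbbbbbabb, B#)
  read b, top B: go to r, push ε → (r, bbbbbbabb, #)
  read b, top #: go to p, push B# → (p, bbbbbabb, B#)
  read b, top B: go to r, push ε → (r, bbbbabb, #)
  read b, top #: go to p, push B# → (p, bbbabb, B#)
  read b, top B: go to r, push ε → (r, bbabb, #)
  read b, top #: go to p, push B# → (p, babb, B#)
  read b, top B: go to r, push ε → (r, abb, #)
No transition for (r, a, top #); M blocks with input abb remaining.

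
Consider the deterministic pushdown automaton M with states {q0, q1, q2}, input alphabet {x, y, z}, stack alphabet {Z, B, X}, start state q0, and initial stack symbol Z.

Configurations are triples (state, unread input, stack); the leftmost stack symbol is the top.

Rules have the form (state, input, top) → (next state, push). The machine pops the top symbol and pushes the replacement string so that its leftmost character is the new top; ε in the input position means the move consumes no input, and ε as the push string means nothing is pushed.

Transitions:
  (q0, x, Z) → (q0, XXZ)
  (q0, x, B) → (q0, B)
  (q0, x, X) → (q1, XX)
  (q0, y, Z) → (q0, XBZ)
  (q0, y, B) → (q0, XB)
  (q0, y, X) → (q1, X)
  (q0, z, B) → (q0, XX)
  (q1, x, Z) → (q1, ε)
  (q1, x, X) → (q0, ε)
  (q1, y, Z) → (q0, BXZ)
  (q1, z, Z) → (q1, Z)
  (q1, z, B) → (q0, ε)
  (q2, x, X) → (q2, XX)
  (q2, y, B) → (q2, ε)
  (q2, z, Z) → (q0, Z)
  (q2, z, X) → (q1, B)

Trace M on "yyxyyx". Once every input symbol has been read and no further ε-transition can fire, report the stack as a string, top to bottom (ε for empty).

BZ

(q0, yyxyyx, Z)
  read y, top Z: go to q0, push XBZ → (q0, yxyyx, XBZ)
  read y, top X: go to q1, push X → (q1, xyyx, XBZ)
  read x, top X: go to q0, push ε → (q0, yyx, BZ)
  read y, top B: go to q0, push XB → (q0, yx, XBZ)
  read y, top X: go to q1, push X → (q1, x, XBZ)
  read x, top X: go to q0, push ε → (q0, ε, BZ)
All input consumed in state q0 with stack BZ.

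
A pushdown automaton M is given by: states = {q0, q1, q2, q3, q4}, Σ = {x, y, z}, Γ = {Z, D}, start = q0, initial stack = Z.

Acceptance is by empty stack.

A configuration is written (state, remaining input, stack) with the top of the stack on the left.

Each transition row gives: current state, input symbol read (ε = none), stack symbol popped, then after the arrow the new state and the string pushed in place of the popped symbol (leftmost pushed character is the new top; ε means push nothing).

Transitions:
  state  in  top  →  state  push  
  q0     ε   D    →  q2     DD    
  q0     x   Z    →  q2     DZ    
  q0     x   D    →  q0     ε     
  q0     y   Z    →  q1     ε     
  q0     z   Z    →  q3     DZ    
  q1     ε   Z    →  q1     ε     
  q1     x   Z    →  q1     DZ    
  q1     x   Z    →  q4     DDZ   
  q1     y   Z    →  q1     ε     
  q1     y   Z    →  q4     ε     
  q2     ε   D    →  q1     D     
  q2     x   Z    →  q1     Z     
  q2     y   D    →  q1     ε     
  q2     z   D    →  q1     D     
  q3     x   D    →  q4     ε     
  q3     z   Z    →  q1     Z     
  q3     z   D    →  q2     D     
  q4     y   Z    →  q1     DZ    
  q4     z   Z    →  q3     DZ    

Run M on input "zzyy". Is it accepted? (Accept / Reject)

One accepting computation: (q0, zzyy, Z) ⊢ (q3, zyy, DZ) ⊢ (q2, yy, DZ) ⊢ (q1, y, Z) ⊢ (q1, ε, ε)
All input consumed and the stack is empty.

Accept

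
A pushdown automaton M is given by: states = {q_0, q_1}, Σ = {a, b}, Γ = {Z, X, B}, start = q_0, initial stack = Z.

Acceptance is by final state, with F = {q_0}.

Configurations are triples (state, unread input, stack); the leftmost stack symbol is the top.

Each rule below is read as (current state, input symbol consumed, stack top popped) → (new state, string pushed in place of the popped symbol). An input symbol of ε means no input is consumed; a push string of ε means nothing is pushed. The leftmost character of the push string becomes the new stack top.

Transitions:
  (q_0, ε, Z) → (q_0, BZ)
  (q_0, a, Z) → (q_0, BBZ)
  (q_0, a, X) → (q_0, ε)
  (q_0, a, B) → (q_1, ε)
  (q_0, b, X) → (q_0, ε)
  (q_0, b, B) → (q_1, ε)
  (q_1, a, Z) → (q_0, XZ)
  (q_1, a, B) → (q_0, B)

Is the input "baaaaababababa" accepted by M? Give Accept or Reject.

Accept

One accepting computation: (q_0, baaaaababababa, Z) ⊢ (q_0, baaaaababababa, BZ) ⊢ (q_1, aaaaababababa, Z) ⊢ (q_0, aaaababababa, XZ) ⊢ (q_0, aaababababa, Z) ⊢ (q_0, aababababa, BBZ) ⊢ (q_1, ababababa, BZ) ⊢ (q_0, babababa, BZ) ⊢ (q_1, abababa, Z) ⊢ (q_0, bababa, XZ) ⊢ (q_0, ababa, Z) ⊢ (q_0, baba, BBZ) ⊢ (q_1, aba, BZ) ⊢ (q_0, ba, BZ) ⊢ (q_1, a, Z) ⊢ (q_0, ε, XZ)
All input consumed and state q_0 ∈ F.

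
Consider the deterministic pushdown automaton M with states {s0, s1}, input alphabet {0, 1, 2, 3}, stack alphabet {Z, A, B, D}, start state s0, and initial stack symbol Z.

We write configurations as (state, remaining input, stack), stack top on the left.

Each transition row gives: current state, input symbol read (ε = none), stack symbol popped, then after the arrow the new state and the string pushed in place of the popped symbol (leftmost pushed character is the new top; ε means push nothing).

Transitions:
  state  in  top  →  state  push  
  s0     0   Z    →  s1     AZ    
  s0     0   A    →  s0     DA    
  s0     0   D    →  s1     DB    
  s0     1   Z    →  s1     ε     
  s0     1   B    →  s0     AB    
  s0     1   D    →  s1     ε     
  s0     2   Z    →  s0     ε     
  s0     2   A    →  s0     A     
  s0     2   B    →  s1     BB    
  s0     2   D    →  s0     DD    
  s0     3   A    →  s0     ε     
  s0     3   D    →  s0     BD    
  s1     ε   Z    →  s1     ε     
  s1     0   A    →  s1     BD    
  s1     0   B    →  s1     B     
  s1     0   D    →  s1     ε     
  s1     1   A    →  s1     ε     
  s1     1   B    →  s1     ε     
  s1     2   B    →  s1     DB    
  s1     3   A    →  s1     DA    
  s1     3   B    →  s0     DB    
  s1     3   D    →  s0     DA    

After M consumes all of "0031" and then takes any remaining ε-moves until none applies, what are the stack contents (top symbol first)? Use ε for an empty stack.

(s0, 0031, Z) ⊢ (s1, 031, AZ) ⊢ (s1, 31, BDZ) ⊢ (s0, 1, DBDZ) ⊢ (s1, ε, BDZ)
All input consumed in state s1 with stack BDZ.

BDZ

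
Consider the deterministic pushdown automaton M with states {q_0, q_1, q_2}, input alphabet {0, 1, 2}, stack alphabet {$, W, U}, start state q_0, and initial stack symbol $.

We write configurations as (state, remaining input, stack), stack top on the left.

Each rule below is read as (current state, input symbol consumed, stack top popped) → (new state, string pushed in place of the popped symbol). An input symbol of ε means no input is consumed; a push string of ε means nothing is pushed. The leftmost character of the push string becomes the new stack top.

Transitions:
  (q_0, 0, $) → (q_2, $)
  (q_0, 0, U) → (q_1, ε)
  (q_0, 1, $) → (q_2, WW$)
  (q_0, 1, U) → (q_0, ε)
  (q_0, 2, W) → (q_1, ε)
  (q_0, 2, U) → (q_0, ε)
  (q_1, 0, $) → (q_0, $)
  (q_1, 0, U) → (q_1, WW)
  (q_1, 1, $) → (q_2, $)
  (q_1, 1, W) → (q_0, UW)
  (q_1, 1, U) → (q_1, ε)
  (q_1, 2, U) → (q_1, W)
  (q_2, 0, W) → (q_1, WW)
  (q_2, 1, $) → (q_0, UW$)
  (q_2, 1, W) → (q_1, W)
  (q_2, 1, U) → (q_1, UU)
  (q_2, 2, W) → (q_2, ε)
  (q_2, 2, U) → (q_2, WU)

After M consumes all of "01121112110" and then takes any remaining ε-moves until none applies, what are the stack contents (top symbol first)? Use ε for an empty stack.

(q_0, 01121112110, $)
  read 0, top $: go to q_2, push $ → (q_2, 1121112110, $)
  read 1, top $: go to q_0, push UW$ → (q_0, 121112110, UW$)
  read 1, top U: go to q_0, push ε → (q_0, 21112110, W$)
  read 2, top W: go to q_1, push ε → (q_1, 1112110, $)
  read 1, top $: go to q_2, push $ → (q_2, 112110, $)
  read 1, top $: go to q_0, push UW$ → (q_0, 12110, UW$)
  read 1, top U: go to q_0, push ε → (q_0, 2110, W$)
  read 2, top W: go to q_1, push ε → (q_1, 110, $)
  read 1, top $: go to q_2, push $ → (q_2, 10, $)
  read 1, top $: go to q_0, push UW$ → (q_0, 0, UW$)
  read 0, top U: go to q_1, push ε → (q_1, ε, W$)
All input consumed in state q_1 with stack W$.

W$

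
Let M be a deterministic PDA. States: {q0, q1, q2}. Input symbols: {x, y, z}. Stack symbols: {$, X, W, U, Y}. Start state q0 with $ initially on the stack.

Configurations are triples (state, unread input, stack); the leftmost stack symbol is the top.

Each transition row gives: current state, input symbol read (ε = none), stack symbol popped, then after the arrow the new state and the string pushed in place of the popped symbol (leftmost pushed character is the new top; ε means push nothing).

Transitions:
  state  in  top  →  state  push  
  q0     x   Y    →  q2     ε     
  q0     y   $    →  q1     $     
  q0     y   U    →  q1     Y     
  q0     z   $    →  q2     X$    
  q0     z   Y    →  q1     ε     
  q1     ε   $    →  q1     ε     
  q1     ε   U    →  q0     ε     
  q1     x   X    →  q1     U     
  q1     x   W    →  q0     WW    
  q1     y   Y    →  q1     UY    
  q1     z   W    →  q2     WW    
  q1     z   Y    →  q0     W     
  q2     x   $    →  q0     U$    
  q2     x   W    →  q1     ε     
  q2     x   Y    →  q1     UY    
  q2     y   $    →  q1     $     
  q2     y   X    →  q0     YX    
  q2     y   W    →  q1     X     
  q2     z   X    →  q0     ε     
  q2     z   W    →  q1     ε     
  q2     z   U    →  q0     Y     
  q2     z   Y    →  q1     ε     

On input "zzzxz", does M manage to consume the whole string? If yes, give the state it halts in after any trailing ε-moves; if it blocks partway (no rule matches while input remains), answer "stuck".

stuck

(q0, zzzxz, $)
  read z, top $: go to q2, push X$ → (q2, zzxz, X$)
  read z, top X: go to q0, push ε → (q0, zxz, $)
  read z, top $: go to q2, push X$ → (q2, xz, X$)
No transition for (q2, x, top X); M blocks with input xz remaining.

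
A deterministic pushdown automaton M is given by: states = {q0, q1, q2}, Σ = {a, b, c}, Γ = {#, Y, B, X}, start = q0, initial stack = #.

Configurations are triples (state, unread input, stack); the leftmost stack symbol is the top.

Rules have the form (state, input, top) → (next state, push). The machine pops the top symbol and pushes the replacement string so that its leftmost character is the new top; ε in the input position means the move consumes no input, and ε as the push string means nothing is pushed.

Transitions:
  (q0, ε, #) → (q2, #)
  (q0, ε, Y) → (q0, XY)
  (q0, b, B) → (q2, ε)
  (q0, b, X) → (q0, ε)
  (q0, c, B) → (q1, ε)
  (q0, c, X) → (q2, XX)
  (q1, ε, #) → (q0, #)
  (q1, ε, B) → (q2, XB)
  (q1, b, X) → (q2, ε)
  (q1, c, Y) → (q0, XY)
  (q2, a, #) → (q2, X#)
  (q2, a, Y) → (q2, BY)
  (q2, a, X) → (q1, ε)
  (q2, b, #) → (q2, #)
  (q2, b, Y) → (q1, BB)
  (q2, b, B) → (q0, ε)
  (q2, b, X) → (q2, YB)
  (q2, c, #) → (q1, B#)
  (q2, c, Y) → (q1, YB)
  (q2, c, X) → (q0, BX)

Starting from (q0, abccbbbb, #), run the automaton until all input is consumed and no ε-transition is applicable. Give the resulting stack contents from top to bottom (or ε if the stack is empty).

(q0, abccbbbb, #)
  ε-move, top #: go to q2, push # → (q2, abccbbbb, #)
  read a, top #: go to q2, push X# → (q2, bccbbbb, X#)
  read b, top X: go to q2, push YB → (q2, ccbbbb, YB#)
  read c, top Y: go to q1, push YB → (q1, cbbbb, YBB#)
  read c, top Y: go to q0, push XY → (q0, bbbb, XYBB#)
  read b, top X: go to q0, push ε → (q0, bbb, YBB#)
  ε-move, top Y: go to q0, push XY → (q0, bbb, XYBB#)
  read b, top X: go to q0, push ε → (q0, bb, YBB#)
  ε-move, top Y: go to q0, push XY → (q0, bb, XYBB#)
  read b, top X: go to q0, push ε → (q0, b, YBB#)
  ε-move, top Y: go to q0, push XY → (q0, b, XYBB#)
  read b, top X: go to q0, push ε → (q0, ε, YBB#)
  ε-move, top Y: go to q0, push XY → (q0, ε, XYBB#)
All input consumed in state q0 with stack XYBB#.

XYBB#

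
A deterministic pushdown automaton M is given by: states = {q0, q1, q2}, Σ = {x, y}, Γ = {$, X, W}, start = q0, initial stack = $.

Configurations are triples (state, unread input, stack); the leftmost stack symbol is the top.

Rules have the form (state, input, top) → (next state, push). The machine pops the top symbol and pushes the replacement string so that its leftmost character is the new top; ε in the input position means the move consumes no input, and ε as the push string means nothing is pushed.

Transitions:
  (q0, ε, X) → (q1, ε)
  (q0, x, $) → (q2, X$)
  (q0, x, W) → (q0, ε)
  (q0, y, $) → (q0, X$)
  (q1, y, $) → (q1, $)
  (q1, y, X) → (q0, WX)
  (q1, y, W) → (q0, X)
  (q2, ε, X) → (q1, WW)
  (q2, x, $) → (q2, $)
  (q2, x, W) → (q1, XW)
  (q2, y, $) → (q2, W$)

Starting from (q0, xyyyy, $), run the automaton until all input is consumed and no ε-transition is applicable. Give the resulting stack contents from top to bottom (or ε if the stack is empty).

(q0, xyyyy, $) ⊢ (q2, yyyy, X$) ⊢ (q1, yyyy, WW$) ⊢ (q0, yyy, XW$) ⊢ (q1, yyy, W$) ⊢ (q0, yy, X$) ⊢ (q1, yy, $) ⊢ (q1, y, $) ⊢ (q1, ε, $)
All input consumed in state q1 with stack $.

$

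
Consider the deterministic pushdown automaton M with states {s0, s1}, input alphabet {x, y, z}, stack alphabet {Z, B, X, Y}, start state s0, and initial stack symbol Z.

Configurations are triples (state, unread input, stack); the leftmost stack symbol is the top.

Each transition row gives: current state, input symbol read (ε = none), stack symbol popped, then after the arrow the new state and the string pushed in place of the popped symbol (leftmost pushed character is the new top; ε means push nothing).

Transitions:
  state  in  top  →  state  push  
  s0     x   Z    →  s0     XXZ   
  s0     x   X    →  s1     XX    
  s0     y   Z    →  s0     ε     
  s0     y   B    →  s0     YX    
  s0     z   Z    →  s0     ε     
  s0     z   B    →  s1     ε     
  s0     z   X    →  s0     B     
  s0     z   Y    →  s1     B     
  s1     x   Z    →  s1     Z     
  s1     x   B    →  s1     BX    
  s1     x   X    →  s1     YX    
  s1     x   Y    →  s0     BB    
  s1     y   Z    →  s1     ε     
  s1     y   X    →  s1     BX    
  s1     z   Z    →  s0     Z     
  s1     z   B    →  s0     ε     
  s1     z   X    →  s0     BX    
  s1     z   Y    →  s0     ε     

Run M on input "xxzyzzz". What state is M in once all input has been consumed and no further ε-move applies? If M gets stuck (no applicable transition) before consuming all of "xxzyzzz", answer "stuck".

s0

(s0, xxzyzzz, Z)
  read x, top Z: go to s0, push XXZ → (s0, xzyzzz, XXZ)
  read x, top X: go to s1, push XX → (s1, zyzzz, XXXZ)
  read z, top X: go to s0, push BX → (s0, yzzz, BXXXZ)
  read y, top B: go to s0, push YX → (s0, zzz, YXXXXZ)
  read z, top Y: go to s1, push B → (s1, zz, BXXXXZ)
  read z, top B: go to s0, push ε → (s0, z, XXXXZ)
  read z, top X: go to s0, push B → (s0, ε, BXXXZ)
All input consumed; M is in state s0.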